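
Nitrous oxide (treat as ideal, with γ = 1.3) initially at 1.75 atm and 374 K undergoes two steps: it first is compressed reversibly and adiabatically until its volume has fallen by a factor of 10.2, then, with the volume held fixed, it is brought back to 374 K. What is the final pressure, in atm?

P₃ ≈ 17.9 atm

Adiabatic step (PV^γ = const): P₂ = 1.75×10.2^(1.3) = 35.83 atm; T₂ = 374×10.2^(0.3) = 750.7 K.
Isochoric: P₃ = P₂(T₃/T₂) = 35.83 × (374/750.7) = 17.85 atm.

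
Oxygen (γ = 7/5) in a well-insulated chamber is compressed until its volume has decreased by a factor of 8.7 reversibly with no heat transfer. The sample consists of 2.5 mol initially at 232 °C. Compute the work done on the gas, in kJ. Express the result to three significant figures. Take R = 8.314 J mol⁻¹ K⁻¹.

For a reversible adiabat TV^(γ−1) is constant, so T₂ = T₁ (V₁/V₂)^(γ−1).
T₁ = 232 °C = 505.1 K.
T₂ = 505.1 × 8.7^(2/5) = 1200 K.
Q = 0, so ΔU = W_on_gas = nCᵥΔT with Cᵥ = R/(γ−1) = 20.79 J/(mol·K).
ΔU = 2.5 × 20.79 × (1200 − 505.1) = 36110 J.

W ≈ 36.1 kJ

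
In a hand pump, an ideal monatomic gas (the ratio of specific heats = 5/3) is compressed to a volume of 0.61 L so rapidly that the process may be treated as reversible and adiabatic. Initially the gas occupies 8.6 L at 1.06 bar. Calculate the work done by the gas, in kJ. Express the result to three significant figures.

W ≈ -6.61 kJ

P₂ = P₁(V₁/V₂)^γ = 1.06×(8.6/0.61)^(5/3) = 87.21 bar.
For a reversible adiabat, W_by_gas = (P₁V₁ − P₂V₂)/(γ−1).
W_by = (106000×0.0086 − 8.721×10^6×0.00061) / (2/3) = -6613 J.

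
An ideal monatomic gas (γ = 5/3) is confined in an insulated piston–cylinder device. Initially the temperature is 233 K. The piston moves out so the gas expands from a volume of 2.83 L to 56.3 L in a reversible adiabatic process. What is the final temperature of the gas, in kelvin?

T₂ ≈ 31.7 K

For a reversible adiabat TV^(γ−1) is constant, so T₂ = T₁ (V₁/V₂)^(γ−1).
T₂ = 233 × (2.83/56.3)^(2/3) = 31.74 K.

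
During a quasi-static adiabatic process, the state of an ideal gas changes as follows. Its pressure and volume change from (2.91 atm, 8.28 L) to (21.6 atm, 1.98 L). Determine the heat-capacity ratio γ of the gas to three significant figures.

PV^γ = const ⇒ γ = ln(P₂/P₁) / ln(V₁/V₂).
γ = ln(21.6/2.91) / ln(8.28/1.98) = 1.401.

γ ≈ 1.40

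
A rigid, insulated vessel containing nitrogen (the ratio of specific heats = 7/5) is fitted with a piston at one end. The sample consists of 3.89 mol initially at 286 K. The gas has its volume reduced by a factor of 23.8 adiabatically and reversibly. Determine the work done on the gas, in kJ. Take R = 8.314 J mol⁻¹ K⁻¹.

Adiabatic: T₁V₁^(γ−1) = T₂V₂^(γ−1) ⇒ T₂ = T₁ (V₁/V₂)^(γ−1).
T₂ = 286 × 23.8^(2/5) = 1016 K.
Q = 0, so ΔU = W_on_gas = nCᵥΔT with Cᵥ = R/(γ−1) = 20.79 J/(mol·K).
ΔU = 3.89 × 20.79 × (1016 − 286) = 59040 J.

W ≈ 59.0 kJ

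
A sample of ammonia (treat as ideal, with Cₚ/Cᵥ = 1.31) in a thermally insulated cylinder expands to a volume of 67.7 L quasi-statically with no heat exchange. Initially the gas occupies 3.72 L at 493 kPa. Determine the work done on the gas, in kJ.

P₂ = P₁(V₁/V₂)^γ = 493×(3.72/67.7)^(1.31) = 11.02 kPa.
For a reversible adiabat, W_by_gas = (P₁V₁ − P₂V₂)/(γ−1).
W_by = (493000×0.00372 − 11020×0.0677) / (0.31) = 3509 J.
W_on_gas = −W_by = -3509 J.

W ≈ -3.51 kJ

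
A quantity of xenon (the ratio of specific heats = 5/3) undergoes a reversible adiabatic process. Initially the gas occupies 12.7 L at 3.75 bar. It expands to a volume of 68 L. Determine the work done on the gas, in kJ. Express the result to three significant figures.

W ≈ -4.81 kJ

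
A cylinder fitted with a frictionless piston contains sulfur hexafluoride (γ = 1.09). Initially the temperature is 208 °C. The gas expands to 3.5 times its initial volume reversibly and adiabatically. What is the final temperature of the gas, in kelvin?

T₂ ≈ 430 K

Adiabatic: T₁V₁^(γ−1) = T₂V₂^(γ−1) ⇒ T₂ = T₁ (V₁/V₂)^(γ−1).
T₁ = 208 °C = 481.1 K.
T₂ = 481.1 × (1/3.5)^(0.09) = 429.8 K.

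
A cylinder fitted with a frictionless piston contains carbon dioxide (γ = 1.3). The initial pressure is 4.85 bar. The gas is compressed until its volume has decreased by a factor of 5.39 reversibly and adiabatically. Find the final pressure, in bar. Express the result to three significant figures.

P₂ ≈ 43.3 bar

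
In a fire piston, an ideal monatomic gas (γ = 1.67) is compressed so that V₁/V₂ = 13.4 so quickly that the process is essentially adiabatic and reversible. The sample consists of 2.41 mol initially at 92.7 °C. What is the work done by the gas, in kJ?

W ≈ -51.3 kJ

Adiabatic: T₁V₁^(γ−1) = T₂V₂^(γ−1) ⇒ T₂ = T₁ (V₁/V₂)^(γ−1).
T₁ = 92.7 °C = 365.8 K.
T₂ = 365.8 × 13.4^(0.67) = 2082 K.
Q = 0, so ΔU = W_on_gas = nCᵥΔT with Cᵥ = R/(γ−1) = 12.41 J/(mol·K).
ΔU = 2.41 × 12.41 × (2082 − 365.8) = 51320 J.
Work done by the gas = −ΔU = -51320 J.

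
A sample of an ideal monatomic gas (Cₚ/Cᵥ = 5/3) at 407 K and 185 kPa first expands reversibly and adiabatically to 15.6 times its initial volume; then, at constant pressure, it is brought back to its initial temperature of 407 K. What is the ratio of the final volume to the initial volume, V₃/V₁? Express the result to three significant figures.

Adiabatic step: V₂/V₁ = 15.6; T₂ = T₁·(1/15.6)^(2/3) = 65.19 K.
Isobaric step: V₃/V₂ = T₃/T₂ = 407/65.19.
V₃/V₁ = (V₂/V₁)(V₃/V₂) = 15.6 × (407/65.19) = 97.4.

V₃/V₁ ≈ 97.4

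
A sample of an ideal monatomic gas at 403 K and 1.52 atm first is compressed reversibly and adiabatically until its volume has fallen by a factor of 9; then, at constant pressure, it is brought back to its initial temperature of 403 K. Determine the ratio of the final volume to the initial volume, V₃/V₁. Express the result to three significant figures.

V₃/V₁ ≈ 0.0257

For a monatomic ideal gas γ = 5/3.
Adiabatic step: V₂/V₁ = 0.1111; T₂ = T₁·9^(2/3) = 1744 K.
Isobaric step: V₃/V₂ = T₃/T₂ = 403/1744.
V₃/V₁ = (V₂/V₁)(V₃/V₂) = 0.1111 × (403/1744) = 0.02568.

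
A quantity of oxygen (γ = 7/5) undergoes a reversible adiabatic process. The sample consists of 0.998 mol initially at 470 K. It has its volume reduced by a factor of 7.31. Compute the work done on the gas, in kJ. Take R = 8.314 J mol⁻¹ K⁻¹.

For a reversible adiabat TV^(γ−1) is constant, so T₂ = T₁ (V₁/V₂)^(γ−1).
T₂ = 470 × 7.31^(2/5) = 1042 K.
Q = 0, so ΔU = W_on_gas = nCᵥΔT with Cᵥ = R/(γ−1) = 20.79 J/(mol·K).
ΔU = 0.998 × 20.79 × (1042 − 470) = 11860 J.

W ≈ 11.9 kJ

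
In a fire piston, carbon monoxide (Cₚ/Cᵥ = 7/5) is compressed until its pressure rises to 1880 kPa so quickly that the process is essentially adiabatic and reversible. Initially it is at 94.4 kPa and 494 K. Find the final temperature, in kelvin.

T₂ ≈ 1160 K

Along an adiabat T P^((1−γ)/γ) is constant, so T₂ = T₁ (P₂/P₁)^((γ−1)/γ).
T₂ = 494 × (1880/94.4)^(2/7) = 1161 K.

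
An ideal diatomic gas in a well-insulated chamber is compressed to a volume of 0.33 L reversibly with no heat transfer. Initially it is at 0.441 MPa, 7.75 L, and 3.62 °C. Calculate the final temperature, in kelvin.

T₂ ≈ 978 K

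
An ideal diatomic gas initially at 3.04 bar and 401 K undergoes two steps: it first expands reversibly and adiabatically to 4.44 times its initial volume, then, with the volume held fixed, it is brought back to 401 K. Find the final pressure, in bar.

For a diatomic ideal gas γ = 7/5.
Adiabatic step (PV^γ = const): P₂ = 3.04×(1/4.44)^(7/5) = 0.3772 bar; T₂ = 401×(1/4.44)^(2/5) = 220.9 K.
Isochoric: P₃ = P₂(T₃/T₂) = 0.3772 × (401/220.9) = 0.6847 bar.

P₃ ≈ 0.685 bar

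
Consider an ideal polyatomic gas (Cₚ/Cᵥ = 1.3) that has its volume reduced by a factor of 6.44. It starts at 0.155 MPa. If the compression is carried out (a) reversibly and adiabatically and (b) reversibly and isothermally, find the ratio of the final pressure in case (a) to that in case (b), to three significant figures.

Isothermal: P_b = P₁(V₁/V₂) = 0.155×6.44.
Adiabatic: P_a = P₁(V₁/V₂)^γ = 0.155×6.44^(1.3).
P_a/P_b = (V₁/V₂)^(γ−1) = 6.44^(0.3) = 1.749.

P_adiabatic / P_isothermal ≈ 1.75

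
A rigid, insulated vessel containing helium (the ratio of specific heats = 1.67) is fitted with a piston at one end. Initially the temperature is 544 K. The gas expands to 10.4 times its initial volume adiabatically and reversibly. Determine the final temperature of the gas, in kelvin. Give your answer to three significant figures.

T₂ ≈ 113 K

For a reversible adiabat TV^(γ−1) is constant, so T₂ = T₁ (V₁/V₂)^(γ−1).
T₂ = 544 × (1/10.4)^(0.67) = 113.3 K.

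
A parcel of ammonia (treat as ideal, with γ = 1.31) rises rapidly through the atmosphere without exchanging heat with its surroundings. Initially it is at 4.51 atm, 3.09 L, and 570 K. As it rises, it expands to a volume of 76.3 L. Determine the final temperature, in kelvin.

T₂ ≈ 211 K

Adiabatic: T₁V₁^(γ−1) = T₂V₂^(γ−1) ⇒ T₂ = T₁ (V₁/V₂)^(γ−1).
T₂ = 570 × (3.09/76.3)^(0.31) = 210.9 K.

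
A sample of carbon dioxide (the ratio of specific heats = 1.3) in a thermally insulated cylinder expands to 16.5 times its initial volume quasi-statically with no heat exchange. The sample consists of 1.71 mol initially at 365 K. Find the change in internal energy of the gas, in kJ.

ΔU ≈ -9.84 kJ

Adiabatic: T₁V₁^(γ−1) = T₂V₂^(γ−1) ⇒ T₂ = T₁ (V₁/V₂)^(γ−1).
T₂ = 365 × (1/16.5)^(0.3) = 157.4 K.
Q = 0, so ΔU = W_on_gas = nCᵥΔT with Cᵥ = R/(γ−1) = 27.71 J/(mol·K).
ΔU = 1.71 × 27.71 × (157.4 − 365) = -9837 J.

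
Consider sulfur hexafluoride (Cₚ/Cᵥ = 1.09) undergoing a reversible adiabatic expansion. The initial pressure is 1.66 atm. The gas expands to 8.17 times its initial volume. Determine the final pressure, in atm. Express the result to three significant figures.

Adiabatic: P₁V₁^γ = P₂V₂^γ ⇒ P₂ = P₁ (V₁/V₂)^γ.
P₂ = 1.66 × (1/8.17)^(1.09) = 0.1682 atm.

P₂ ≈ 0.168 atm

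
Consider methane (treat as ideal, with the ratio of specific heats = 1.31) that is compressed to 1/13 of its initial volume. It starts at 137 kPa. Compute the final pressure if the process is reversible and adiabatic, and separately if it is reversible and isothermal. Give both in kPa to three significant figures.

adiabatic: 3940 kPa; isothermal: 1780 kPa

Isothermal: P₂ = P₁(V₁/V₂) = 137×13 = 1781 kPa.
Adiabatic: P₂ = P₁(V₁/V₂)^γ = 137×13^(1.31) = 3944 kPa.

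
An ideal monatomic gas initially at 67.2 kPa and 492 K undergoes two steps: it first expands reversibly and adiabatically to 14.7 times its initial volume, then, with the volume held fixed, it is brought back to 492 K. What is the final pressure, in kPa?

P₃ ≈ 4.57 kPa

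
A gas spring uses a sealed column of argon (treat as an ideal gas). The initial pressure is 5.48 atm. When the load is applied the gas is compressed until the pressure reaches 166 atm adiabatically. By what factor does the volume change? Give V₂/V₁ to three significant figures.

From PV^γ = const, V₂/V₁ = (P₁/P₂)^(1/γ).
For a monatomic ideal gas γ = 5/3.
V₂/V₁ = (5.48/166)^(3/5) = 0.1292.

V₂/V₁ ≈ 0.129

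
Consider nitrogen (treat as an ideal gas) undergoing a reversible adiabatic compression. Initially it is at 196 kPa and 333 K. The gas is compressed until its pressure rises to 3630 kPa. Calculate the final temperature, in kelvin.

T₂ ≈ 767 K

Adiabatic: T₂/T₁ = (P₂/P₁)^((γ−1)/γ).
For a diatomic ideal gas γ = 7/5, so (γ−1)/γ = 2/7.
T₂ = 333 × (3630/196)^(2/7) = 766.7 K.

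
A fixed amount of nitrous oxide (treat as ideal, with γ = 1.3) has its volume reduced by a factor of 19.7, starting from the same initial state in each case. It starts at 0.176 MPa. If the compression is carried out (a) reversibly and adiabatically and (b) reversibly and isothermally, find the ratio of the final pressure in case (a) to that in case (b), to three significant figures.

P_adiabatic / P_isothermal ≈ 2.45

Isothermal: P_b = P₁(V₁/V₂) = 0.176×19.7.
Adiabatic: P_a = P₁(V₁/V₂)^γ = 0.176×19.7^(1.3).
P_a/P_b = (V₁/V₂)^(γ−1) = 19.7^(0.3) = 2.445.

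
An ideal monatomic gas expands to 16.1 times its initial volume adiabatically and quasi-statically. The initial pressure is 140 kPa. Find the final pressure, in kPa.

P₂ ≈ 1.36 kPa

Adiabatic: P₁V₁^γ = P₂V₂^γ ⇒ P₂ = P₁ (V₁/V₂)^γ.
For a monatomic ideal gas γ = 5/3.
P₂ = 140 × (1/16.1)^(5/3) = 1.364 kPa.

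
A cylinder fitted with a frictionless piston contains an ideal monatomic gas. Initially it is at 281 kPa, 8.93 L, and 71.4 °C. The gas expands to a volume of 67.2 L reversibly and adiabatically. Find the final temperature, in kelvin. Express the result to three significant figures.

T₂ ≈ 89.7 K

Adiabatic: T₁V₁^(γ−1) = T₂V₂^(γ−1) ⇒ T₂ = T₁ (V₁/V₂)^(γ−1).
γ = 5/3 for a monatomic ideal gas.
T₁ = 71.4 °C = 344.5 K.
T₂ = 344.5 × (8.93/67.2)^(2/3) = 89.72 K.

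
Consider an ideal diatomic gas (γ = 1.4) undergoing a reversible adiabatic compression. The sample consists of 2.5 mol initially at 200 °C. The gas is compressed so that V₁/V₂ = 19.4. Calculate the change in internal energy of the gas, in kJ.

For a reversible adiabat TV^(γ−1) is constant, so T₂ = T₁ (V₁/V₂)^(γ−1).
T₁ = 200 °C = 473.1 K.
T₂ = 473.1 × 19.4^(0.4) = 1549 K.
Q = 0, so ΔU = W_on_gas = nCᵥΔT with Cᵥ = R/(γ−1) = 20.79 J/(mol·K).
ΔU = 2.5 × 20.79 × (1549 − 473.1) = 55920 J.

ΔU ≈ 55.9 kJ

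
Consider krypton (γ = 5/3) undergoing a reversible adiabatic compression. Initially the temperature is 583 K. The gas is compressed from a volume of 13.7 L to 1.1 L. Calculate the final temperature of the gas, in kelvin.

Adiabatic: T₁V₁^(γ−1) = T₂V₂^(γ−1) ⇒ T₂ = T₁ (V₁/V₂)^(γ−1).
T₂ = 583 × (13.7/1.1)^(2/3) = 3132 K.

T₂ ≈ 3130 K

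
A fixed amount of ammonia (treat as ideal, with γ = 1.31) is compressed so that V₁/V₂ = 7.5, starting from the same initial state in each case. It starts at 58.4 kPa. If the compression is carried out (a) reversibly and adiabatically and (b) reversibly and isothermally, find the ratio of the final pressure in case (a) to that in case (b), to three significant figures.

P_adiabatic / P_isothermal ≈ 1.87

Isothermal: P_b = P₁(V₁/V₂) = 58.4×7.5.
Adiabatic: P_a = P₁(V₁/V₂)^γ = 58.4×7.5^(1.31).
P_a/P_b = (V₁/V₂)^(γ−1) = 7.5^(0.31) = 1.868.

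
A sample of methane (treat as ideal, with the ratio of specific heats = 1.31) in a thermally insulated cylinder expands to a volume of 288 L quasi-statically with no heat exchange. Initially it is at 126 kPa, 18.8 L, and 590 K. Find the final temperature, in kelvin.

For a reversible adiabat TV^(γ−1) is constant, so T₂ = T₁ (V₁/V₂)^(γ−1).
T₂ = 590 × (18.8/288)^(0.31) = 253.2 K.

T₂ ≈ 253 K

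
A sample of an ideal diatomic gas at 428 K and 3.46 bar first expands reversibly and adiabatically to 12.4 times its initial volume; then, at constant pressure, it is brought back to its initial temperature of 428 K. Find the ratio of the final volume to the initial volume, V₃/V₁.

V₃/V₁ ≈ 33.9

For a diatomic ideal gas γ = 7/5.
Adiabatic step: V₂/V₁ = 12.4; T₂ = T₁·(1/12.4)^(2/5) = 156.3 K.
Isobaric step: V₃/V₂ = T₃/T₂ = 428/156.3.
V₃/V₁ = (V₂/V₁)(V₃/V₂) = 12.4 × (428/156.3) = 33.95.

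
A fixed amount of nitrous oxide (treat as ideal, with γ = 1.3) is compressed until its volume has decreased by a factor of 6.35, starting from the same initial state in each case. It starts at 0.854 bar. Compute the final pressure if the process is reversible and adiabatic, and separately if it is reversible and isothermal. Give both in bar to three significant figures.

Isothermal: P₂ = P₁(V₁/V₂) = 0.854×6.35 = 5.423 bar.
Adiabatic: P₂ = P₁(V₁/V₂)^γ = 0.854×6.35^(1.3) = 9.442 bar.

adiabatic: 9.44 bar; isothermal: 5.42 bar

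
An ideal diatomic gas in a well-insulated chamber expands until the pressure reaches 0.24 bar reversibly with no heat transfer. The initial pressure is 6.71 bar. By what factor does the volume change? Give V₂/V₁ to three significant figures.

V₂/V₁ ≈ 10.8

From PV^γ = const, V₂/V₁ = (P₁/P₂)^(1/γ).
For a diatomic ideal gas γ = 7/5.
V₂/V₁ = (6.71/0.24)^(5/7) = 10.79.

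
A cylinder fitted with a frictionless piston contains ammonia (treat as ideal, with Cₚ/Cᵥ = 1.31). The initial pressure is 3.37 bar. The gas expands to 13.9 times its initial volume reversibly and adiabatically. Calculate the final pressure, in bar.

Adiabatic: P₁V₁^γ = P₂V₂^γ ⇒ P₂ = P₁ (V₁/V₂)^γ.
P₂ = 3.37 × (1/13.9)^(1.31) = 0.1072 bar.

P₂ ≈ 0.107 bar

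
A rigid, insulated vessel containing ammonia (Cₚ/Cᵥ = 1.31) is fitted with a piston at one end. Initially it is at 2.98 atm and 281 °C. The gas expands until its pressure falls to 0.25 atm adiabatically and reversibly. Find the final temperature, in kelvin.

T₂ ≈ 308 K

Along an adiabat T P^((1−γ)/γ) is constant, so T₂ = T₁ (P₂/P₁)^((γ−1)/γ).
T₁ = 281 °C = 554.1 K.
T₂ = 554.1 × (0.25/2.98)^(0.237) = 308.3 K.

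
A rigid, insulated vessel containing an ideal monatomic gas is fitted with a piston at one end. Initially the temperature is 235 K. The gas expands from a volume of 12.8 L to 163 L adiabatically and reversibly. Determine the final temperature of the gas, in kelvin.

For a reversible adiabat TV^(γ−1) is constant, so T₂ = T₁ (V₁/V₂)^(γ−1).
For a monatomic ideal gas γ = 5/3, so γ−1 = 2/3.
T₂ = 235 × (12.8/163)^(2/3) = 43.09 K.

T₂ ≈ 43.1 K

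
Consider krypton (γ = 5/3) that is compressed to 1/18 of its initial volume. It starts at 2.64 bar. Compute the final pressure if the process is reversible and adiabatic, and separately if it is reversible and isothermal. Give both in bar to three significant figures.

adiabatic: 326 bar; isothermal: 47.5 bar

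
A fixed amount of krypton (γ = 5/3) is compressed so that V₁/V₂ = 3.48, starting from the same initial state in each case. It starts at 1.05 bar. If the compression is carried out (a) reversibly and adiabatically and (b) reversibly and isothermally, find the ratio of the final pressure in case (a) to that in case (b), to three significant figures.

Isothermal: P_b = P₁(V₁/V₂) = 1.05×3.48.
Adiabatic: P_a = P₁(V₁/V₂)^γ = 1.05×3.48^(5/3).
P_a/P_b = (V₁/V₂)^(γ−1) = 3.48^(2/3) = 2.296.

P_adiabatic / P_isothermal ≈ 2.30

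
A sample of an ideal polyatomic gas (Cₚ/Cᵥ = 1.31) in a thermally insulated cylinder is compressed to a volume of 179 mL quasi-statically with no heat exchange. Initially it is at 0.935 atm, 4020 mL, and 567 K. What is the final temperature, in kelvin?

T₂ ≈ 1490 K

For a reversible adiabat TV^(γ−1) is constant, so T₂ = T₁ (V₁/V₂)^(γ−1).
T₂ = 567 × (4020/179)^(0.31) = 1488 K.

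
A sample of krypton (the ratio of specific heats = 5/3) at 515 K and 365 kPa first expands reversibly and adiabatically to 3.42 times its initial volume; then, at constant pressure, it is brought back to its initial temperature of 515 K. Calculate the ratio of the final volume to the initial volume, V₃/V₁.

V₃/V₁ ≈ 7.76

Adiabatic step: V₂/V₁ = 3.42; T₂ = T₁·(1/3.42)^(2/3) = 226.9 K.
Isobaric step: V₃/V₂ = T₃/T₂ = 515/226.9.
V₃/V₁ = (V₂/V₁)(V₃/V₂) = 3.42 × (515/226.9) = 7.763.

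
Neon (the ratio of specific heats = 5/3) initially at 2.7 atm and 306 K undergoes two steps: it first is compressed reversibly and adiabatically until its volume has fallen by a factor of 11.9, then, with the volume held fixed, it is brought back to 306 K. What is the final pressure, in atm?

P₃ ≈ 32.1 atm

Adiabatic step (PV^γ = const): P₂ = 2.7×11.9^(5/3) = 167.5 atm; T₂ = 306×11.9^(2/3) = 1595 K.
Isochoric: P₃ = P₂(T₃/T₂) = 167.5 × (306/1595) = 32.13 atm.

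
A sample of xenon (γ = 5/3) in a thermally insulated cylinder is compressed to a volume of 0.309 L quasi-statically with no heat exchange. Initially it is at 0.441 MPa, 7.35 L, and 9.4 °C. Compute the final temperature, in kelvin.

T₂ ≈ 2340 K

Adiabatic: T₁V₁^(γ−1) = T₂V₂^(γ−1) ⇒ T₂ = T₁ (V₁/V₂)^(γ−1).
T₁ = 9.4 °C = 282.5 K.
T₂ = 282.5 × (7.35/0.309)^(2/3) = 2337 K.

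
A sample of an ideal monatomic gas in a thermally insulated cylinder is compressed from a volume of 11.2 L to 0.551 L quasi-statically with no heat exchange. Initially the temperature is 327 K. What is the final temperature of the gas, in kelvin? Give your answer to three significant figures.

T₂ ≈ 2440 K

For a reversible adiabat TV^(γ−1) is constant, so T₂ = T₁ (V₁/V₂)^(γ−1).
For a monatomic ideal gas γ = 5/3, so γ−1 = 2/3.
T₂ = 327 × (11.2/0.551)^(2/3) = 2436 K.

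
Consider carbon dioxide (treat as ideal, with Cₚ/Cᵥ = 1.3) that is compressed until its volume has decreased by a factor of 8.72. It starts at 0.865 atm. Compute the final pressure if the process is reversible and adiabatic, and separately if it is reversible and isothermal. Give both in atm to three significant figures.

Isothermal: P₂ = P₁(V₁/V₂) = 0.865×8.72 = 7.543 atm.
Adiabatic: P₂ = P₁(V₁/V₂)^γ = 0.865×8.72^(1.3) = 14.44 atm.

adiabatic: 14.4 atm; isothermal: 7.54 atm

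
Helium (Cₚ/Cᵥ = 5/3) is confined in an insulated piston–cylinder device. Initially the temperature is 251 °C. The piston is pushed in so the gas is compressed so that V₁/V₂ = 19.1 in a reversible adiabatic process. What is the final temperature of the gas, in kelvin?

T₂ ≈ 3750 K

For a reversible adiabat TV^(γ−1) is constant, so T₂ = T₁ (V₁/V₂)^(γ−1).
T₁ = 251 °C = 524.1 K.
T₂ = 524.1 × 19.1^(2/3) = 3745 K.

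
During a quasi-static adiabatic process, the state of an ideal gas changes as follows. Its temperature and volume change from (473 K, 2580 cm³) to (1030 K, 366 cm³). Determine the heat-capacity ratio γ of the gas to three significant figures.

γ ≈ 1.40

TV^(γ−1) = const ⇒ γ − 1 = ln(T₂/T₁) / ln(V₁/V₂).
γ = 1 + ln(1030/473) / ln(2580/366) = 1.398.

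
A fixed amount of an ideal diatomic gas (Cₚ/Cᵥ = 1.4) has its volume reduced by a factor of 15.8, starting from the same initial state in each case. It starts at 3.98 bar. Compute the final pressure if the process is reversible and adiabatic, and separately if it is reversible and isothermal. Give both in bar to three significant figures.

adiabatic: 190 bar; isothermal: 62.9 bar

Isothermal: P₂ = P₁(V₁/V₂) = 3.98×15.8 = 62.88 bar.
Adiabatic: P₂ = P₁(V₁/V₂)^γ = 3.98×15.8^(1.4) = 189.7 bar.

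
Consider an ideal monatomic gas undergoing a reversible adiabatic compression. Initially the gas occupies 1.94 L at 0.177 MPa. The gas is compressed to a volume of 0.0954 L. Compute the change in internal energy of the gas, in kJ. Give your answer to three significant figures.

ΔU ≈ 3.32 kJ

γ = 5/3 for a monatomic ideal gas.
P₂ = P₁(V₁/V₂)^γ = 0.177×(1.94/0.0954)^(5/3) = 26.82 MPa.
For a reversible adiabat, W_by_gas = (P₁V₁ − P₂V₂)/(γ−1).
W_by = (177000×0.00194 − 2.682×10^7×9.54×10^-5) / (2/3) = -3322 J.
Q = 0 ⇒ ΔU = −W_by = 3322 J.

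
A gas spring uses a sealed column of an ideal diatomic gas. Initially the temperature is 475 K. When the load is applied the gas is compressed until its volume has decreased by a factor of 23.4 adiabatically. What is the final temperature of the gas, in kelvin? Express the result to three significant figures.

T₂ ≈ 1680 K

Adiabatic: T₁V₁^(γ−1) = T₂V₂^(γ−1) ⇒ T₂ = T₁ (V₁/V₂)^(γ−1).
For a diatomic ideal gas γ = 7/5, so γ−1 = 2/5.
T₂ = 475 × 23.4^(2/5) = 1676 K.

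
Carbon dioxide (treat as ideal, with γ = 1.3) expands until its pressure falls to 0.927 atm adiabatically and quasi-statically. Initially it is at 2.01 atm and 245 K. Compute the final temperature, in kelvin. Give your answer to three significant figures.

Along an adiabat T P^((1−γ)/γ) is constant, so T₂ = T₁ (P₂/P₁)^((γ−1)/γ).
T₂ = 245 × (0.927/2.01)^(0.231) = 204.9 K.

T₂ ≈ 205 K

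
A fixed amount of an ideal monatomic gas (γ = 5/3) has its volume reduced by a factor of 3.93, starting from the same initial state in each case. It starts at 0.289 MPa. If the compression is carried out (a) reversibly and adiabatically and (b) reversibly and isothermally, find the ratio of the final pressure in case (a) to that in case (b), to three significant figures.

P_adiabatic / P_isothermal ≈ 2.49

Isothermal: P_b = P₁(V₁/V₂) = 0.289×3.93.
Adiabatic: P_a = P₁(V₁/V₂)^γ = 0.289×3.93^(5/3).
P_a/P_b = (V₁/V₂)^(γ−1) = 3.93^(2/3) = 2.49.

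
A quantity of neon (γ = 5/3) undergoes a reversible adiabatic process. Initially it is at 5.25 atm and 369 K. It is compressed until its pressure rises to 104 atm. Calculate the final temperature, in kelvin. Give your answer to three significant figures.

T₂ ≈ 1220 K

Along an adiabat T P^((1−γ)/γ) is constant, so T₂ = T₁ (P₂/P₁)^((γ−1)/γ).
T₂ = 369 × (104/5.25)^(2/5) = 1218 K.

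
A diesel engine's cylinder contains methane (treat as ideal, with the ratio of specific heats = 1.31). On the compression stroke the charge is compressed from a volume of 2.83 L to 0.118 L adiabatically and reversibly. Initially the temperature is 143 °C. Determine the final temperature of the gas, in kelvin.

For a reversible adiabat TV^(γ−1) is constant, so T₂ = T₁ (V₁/V₂)^(γ−1).
T₁ = 143 °C = 416.1 K.
T₂ = 416.1 × (2.83/0.118)^(0.31) = 1114 K.

T₂ ≈ 1110 K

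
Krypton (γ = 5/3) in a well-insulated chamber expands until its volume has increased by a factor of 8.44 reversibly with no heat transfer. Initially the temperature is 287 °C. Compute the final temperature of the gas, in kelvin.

Adiabatic: T₁V₁^(γ−1) = T₂V₂^(γ−1) ⇒ T₂ = T₁ (V₁/V₂)^(γ−1).
T₁ = 287 °C = 560.1 K.
T₂ = 560.1 × (1/8.44)^(2/3) = 135.1 K.

T₂ ≈ 135 K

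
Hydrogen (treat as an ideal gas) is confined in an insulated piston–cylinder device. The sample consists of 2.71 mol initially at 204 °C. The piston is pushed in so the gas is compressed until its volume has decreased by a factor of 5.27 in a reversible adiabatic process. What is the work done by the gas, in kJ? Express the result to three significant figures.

W ≈ -25.4 kJ

Adiabatic: T₁V₁^(γ−1) = T₂V₂^(γ−1) ⇒ T₂ = T₁ (V₁/V₂)^(γ−1).
γ = 7/5 for a diatomic ideal gas, so γ−1 = 2/5.
T₁ = 204 °C = 477.1 K.
T₂ = 477.1 × 5.27^(2/5) = 927.6 K.
Q = 0, so ΔU = W_on_gas = nCᵥΔT with Cᵥ = R/(γ−1) = 20.79 J/(mol·K).
ΔU = 2.71 × 20.79 × (927.6 − 477.1) = 25370 J.
Work done by the gas = −ΔU = -25370 J.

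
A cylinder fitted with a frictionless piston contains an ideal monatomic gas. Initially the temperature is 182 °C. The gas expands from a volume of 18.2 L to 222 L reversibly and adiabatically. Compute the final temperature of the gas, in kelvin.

T₂ ≈ 85.9 K

For a reversible adiabat TV^(γ−1) is constant, so T₂ = T₁ (V₁/V₂)^(γ−1).
For a monatomic ideal gas γ = 5/3, so γ−1 = 2/3.
T₁ = 182 °C = 455.1 K.
T₂ = 455.1 × (18.2/222)^(2/3) = 85.89 K.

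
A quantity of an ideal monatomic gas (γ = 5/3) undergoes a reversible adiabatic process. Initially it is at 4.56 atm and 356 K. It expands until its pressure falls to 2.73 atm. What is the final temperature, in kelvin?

T₂ ≈ 290 K

Adiabatic: T₂/T₁ = (P₂/P₁)^((γ−1)/γ).
T₂ = 356 × (2.73/4.56)^(2/5) = 290 K.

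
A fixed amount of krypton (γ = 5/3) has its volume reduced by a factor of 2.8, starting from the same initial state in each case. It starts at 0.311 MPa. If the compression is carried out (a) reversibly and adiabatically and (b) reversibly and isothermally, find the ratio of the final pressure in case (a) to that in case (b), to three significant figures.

Isothermal: P_b = P₁(V₁/V₂) = 0.311×2.8.
Adiabatic: P_a = P₁(V₁/V₂)^γ = 0.311×2.8^(5/3).
P_a/P_b = (V₁/V₂)^(γ−1) = 2.8^(2/3) = 1.987.

P_adiabatic / P_isothermal ≈ 1.99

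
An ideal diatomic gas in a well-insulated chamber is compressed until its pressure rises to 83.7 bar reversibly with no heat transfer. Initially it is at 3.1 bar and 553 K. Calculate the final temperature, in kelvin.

T₂ ≈ 1420 K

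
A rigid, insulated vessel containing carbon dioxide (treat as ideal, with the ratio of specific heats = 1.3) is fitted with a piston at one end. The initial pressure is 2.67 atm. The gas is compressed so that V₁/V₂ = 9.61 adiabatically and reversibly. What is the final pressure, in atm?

P₂ ≈ 50.6 atm

Adiabatic: P₁V₁^γ = P₂V₂^γ ⇒ P₂ = P₁ (V₁/V₂)^γ.
P₂ = 2.67 × 9.61^(1.3) = 50.59 atm.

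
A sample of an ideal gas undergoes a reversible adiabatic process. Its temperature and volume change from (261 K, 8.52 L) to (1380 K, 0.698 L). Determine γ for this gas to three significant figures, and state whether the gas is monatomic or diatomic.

TV^(γ−1) = const ⇒ γ − 1 = ln(T₂/T₁) / ln(V₁/V₂).
γ = 1 + ln(1380/261) / ln(8.52/0.698) = 1.666.
γ ≈ 1.67 is close to 5/3, so the gas is monatomic.

γ ≈ 1.67; monatomic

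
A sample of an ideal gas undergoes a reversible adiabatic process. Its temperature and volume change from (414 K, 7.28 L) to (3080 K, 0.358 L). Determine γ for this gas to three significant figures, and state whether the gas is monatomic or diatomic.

γ ≈ 1.67; monatomic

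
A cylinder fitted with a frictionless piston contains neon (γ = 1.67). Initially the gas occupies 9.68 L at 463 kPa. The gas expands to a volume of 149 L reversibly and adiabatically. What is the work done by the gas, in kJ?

W ≈ 5.62 kJ

P₂ = P₁(V₁/V₂)^γ = 463×(9.68/149)^(1.67) = 4.817 kPa.
For a reversible adiabat, W_by_gas = (P₁V₁ − P₂V₂)/(γ−1).
W_by = (463000×0.00968 − 4817×0.149) / (0.67) = 5618 J.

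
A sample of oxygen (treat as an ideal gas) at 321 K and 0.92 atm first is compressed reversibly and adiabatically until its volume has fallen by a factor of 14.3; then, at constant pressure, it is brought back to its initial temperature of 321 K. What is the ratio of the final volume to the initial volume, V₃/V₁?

V₃/V₁ ≈ 0.0241

For a diatomic ideal gas γ = 7/5.
Adiabatic step: V₂/V₁ = 0.06993; T₂ = T₁·14.3^(2/5) = 930.3 K.
Isobaric step: V₃/V₂ = T₃/T₂ = 321/930.3.
V₃/V₁ = (V₂/V₁)(V₃/V₂) = 0.06993 × (321/930.3) = 0.02413.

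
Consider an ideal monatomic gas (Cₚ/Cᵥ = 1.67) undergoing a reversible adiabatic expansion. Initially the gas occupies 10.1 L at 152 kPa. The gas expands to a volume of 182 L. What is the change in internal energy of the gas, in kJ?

ΔU ≈ -1.96 kJ

P₂ = P₁(V₁/V₂)^γ = 152×(10.1/182)^(1.67) = 1.215 kPa.
For a reversible adiabat, W_by_gas = (P₁V₁ − P₂V₂)/(γ−1).
W_by = (152000×0.0101 − 1215×0.182) / (0.67) = 1961 J.
Q = 0 ⇒ ΔU = −W_by = -1961 J.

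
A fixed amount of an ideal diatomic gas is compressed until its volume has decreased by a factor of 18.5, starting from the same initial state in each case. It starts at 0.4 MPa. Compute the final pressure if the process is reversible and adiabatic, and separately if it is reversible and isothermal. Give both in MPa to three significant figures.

For a diatomic ideal gas γ = 7/5.
Isothermal: P₂ = P₁(V₁/V₂) = 0.4×18.5 = 7.4 MPa.
Adiabatic: P₂ = P₁(V₁/V₂)^γ = 0.4×18.5^(7/5) = 23.77 MPa.

adiabatic: 23.8 MPa; isothermal: 7.40 MPa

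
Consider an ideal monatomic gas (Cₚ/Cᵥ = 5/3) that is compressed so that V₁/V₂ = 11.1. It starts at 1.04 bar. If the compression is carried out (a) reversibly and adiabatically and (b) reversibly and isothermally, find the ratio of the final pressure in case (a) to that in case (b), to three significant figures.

Isothermal: P_b = P₁(V₁/V₂) = 1.04×11.1.
Adiabatic: P_a = P₁(V₁/V₂)^γ = 1.04×11.1^(5/3).
P_a/P_b = (V₁/V₂)^(γ−1) = 11.1^(2/3) = 4.976.

P_adiabatic / P_isothermal ≈ 4.98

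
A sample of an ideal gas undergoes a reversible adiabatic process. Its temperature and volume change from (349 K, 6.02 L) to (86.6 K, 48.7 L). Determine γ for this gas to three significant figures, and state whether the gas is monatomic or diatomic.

γ ≈ 1.67; monatomic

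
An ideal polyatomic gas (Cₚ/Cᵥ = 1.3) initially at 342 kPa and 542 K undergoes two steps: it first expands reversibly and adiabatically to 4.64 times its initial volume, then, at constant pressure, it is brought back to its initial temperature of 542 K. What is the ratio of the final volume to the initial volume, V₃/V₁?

V₃/V₁ ≈ 7.35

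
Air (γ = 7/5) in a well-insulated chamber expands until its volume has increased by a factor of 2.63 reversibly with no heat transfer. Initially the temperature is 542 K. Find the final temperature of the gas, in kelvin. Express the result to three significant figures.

For a reversible adiabat TV^(γ−1) is constant, so T₂ = T₁ (V₁/V₂)^(γ−1).
T₂ = 542 × (1/2.63)^(2/5) = 368.1 K.

T₂ ≈ 368 K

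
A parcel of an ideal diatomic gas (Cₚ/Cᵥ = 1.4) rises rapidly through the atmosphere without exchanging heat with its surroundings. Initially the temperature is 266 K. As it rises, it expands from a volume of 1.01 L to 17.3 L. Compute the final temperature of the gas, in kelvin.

T₂ ≈ 85.4 K

Adiabatic: T₁V₁^(γ−1) = T₂V₂^(γ−1) ⇒ T₂ = T₁ (V₁/V₂)^(γ−1).
T₂ = 266 × (1.01/17.3)^(0.4) = 85.39 K.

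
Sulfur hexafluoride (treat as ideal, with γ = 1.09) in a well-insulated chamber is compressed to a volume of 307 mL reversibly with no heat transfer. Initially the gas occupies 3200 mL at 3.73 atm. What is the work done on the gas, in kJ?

P₂ = P₁(V₁/V₂)^γ = 3.73×(3200/307)^(1.09) = 48.01 atm.
For a reversible adiabat, W_by_gas = (P₁V₁ − P₂V₂)/(γ−1).
W_by = (377900×0.0032 − 4.865×10^6×0.000307) / (0.09) = -3156 J.
W_on_gas = −W_by = 3156 J.

W ≈ 3.16 kJ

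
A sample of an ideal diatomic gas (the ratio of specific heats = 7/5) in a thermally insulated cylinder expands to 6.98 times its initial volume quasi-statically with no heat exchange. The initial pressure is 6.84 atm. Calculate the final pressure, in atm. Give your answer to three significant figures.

Adiabatic: P₁V₁^γ = P₂V₂^γ ⇒ P₂ = P₁ (V₁/V₂)^γ.
P₂ = 6.84 × (1/6.98)^(7/5) = 0.4505 atm.

P₂ ≈ 0.450 atm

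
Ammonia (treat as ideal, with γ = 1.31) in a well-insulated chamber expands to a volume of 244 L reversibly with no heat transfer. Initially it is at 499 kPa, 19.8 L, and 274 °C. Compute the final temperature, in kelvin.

T₂ ≈ 251 K

Adiabatic: T₁V₁^(γ−1) = T₂V₂^(γ−1) ⇒ T₂ = T₁ (V₁/V₂)^(γ−1).
T₁ = 274 °C = 547.1 K.
T₂ = 547.1 × (19.8/244)^(0.31) = 251.2 K.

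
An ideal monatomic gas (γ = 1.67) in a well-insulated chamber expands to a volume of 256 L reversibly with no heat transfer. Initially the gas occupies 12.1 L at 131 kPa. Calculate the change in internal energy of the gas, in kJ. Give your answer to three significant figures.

P₂ = P₁(V₁/V₂)^γ = 131×(12.1/256)^(1.67) = 0.8012 kPa.
For a reversible adiabat, W_by_gas = (P₁V₁ − P₂V₂)/(γ−1).
W_by = (131000×0.0121 − 801.2×0.256) / (0.67) = 2060 J.
Q = 0 ⇒ ΔU = −W_by = -2060 J.

ΔU ≈ -2.06 kJ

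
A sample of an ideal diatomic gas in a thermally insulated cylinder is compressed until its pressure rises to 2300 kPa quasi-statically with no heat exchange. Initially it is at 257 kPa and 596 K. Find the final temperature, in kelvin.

T₂ ≈ 1110 K

Along an adiabat T P^((1−γ)/γ) is constant, so T₂ = T₁ (P₂/P₁)^((γ−1)/γ).
For a diatomic ideal gas γ = 7/5, so (γ−1)/γ = 2/7.
T₂ = 596 × (2300/257)^(2/7) = 1115 K.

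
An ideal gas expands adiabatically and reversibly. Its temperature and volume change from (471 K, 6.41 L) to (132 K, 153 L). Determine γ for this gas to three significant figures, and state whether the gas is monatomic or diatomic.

TV^(γ−1) = const ⇒ γ − 1 = ln(T₂/T₁) / ln(V₁/V₂).
γ = 1 + ln(132/471) / ln(6.41/153) = 1.401.
γ ≈ 1.40 is close to 7/5, so the gas is diatomic.

γ ≈ 1.40; diatomic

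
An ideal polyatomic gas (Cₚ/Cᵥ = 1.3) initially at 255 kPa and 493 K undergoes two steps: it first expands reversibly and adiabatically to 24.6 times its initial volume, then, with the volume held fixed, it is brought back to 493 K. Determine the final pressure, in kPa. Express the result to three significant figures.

Adiabatic step (PV^γ = const): P₂ = 255×(1/24.6)^(1.3) = 3.966 kPa; T₂ = 493×(1/24.6)^(0.3) = 188.6 K.
Isochoric: P₃ = P₂(T₃/T₂) = 3.966 × (493/188.6) = 10.37 kPa.

P₃ ≈ 10.4 kPa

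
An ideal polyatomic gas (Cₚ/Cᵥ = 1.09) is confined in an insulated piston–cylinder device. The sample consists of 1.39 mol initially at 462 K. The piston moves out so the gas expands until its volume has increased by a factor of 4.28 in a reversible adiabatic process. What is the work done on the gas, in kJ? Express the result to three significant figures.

W ≈ -7.28 kJ

Adiabatic: T₁V₁^(γ−1) = T₂V₂^(γ−1) ⇒ T₂ = T₁ (V₁/V₂)^(γ−1).
T₂ = 462 × (1/4.28)^(0.09) = 405.3 K.
Q = 0, so ΔU = W_on_gas = nCᵥΔT with Cᵥ = R/(γ−1) = 92.38 J/(mol·K).
ΔU = 1.39 × 92.38 × (405.3 − 462) = -7276 J.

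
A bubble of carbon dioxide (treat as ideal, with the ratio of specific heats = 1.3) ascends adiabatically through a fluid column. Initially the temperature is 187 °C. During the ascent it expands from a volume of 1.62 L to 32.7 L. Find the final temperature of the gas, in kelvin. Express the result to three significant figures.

For a reversible adiabat TV^(γ−1) is constant, so T₂ = T₁ (V₁/V₂)^(γ−1).
T₁ = 187 °C = 460.1 K.
T₂ = 460.1 × (1.62/32.7)^(0.3) = 186.8 K.

T₂ ≈ 187 K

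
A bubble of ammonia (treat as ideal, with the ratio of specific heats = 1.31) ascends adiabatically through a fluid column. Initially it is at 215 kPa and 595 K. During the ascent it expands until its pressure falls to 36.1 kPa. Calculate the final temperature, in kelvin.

T₂ ≈ 390 K

Along an adiabat T P^((1−γ)/γ) is constant, so T₂ = T₁ (P₂/P₁)^((γ−1)/γ).
T₂ = 595 × (36.1/215)^(0.237) = 390.1 K.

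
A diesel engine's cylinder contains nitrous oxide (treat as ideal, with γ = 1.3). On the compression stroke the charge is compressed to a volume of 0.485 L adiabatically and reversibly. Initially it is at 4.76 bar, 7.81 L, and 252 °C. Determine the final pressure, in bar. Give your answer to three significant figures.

P₂ ≈ 176 bar

Since PV^γ is constant along a reversible adiabat, P₂ = P₁ (V₁/V₂)^γ.
P₂ = 4.76 × (7.81/0.485)^(1.3) = 176.4 bar.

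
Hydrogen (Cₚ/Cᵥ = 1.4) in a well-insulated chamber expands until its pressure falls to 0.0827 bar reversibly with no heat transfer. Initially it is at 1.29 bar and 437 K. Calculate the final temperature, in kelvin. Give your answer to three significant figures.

Along an adiabat T P^((1−γ)/γ) is constant, so T₂ = T₁ (P₂/P₁)^((γ−1)/γ).
T₂ = 437 × (0.0827/1.29)^(0.286) = 199.3 K.

T₂ ≈ 199 K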